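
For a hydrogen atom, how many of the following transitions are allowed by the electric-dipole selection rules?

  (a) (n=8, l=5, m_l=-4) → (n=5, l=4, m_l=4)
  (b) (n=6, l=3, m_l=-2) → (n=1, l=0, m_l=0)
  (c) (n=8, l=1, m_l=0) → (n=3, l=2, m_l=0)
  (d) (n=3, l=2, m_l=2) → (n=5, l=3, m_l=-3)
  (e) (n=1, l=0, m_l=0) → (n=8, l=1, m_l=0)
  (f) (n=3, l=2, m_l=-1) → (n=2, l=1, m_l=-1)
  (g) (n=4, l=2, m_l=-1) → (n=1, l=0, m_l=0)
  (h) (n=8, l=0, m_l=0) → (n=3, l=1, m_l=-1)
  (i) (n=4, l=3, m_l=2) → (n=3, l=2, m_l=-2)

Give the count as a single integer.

4

(a) forbidden — Δm_l = +8 (E1 requires Δm_l = 0, ±1)
(b) forbidden — Δl = -3 (E1 requires Δl = ±1); Δm_l = +2 (E1 requires Δm_l = 0, ±1)
(c) allowed
(d) forbidden — Δm_l = -5 (E1 requires Δm_l = 0, ±1)
(e) allowed
(f) allowed
(g) forbidden — Δl = -2 (E1 requires Δl = ±1)
(h) allowed
(i) forbidden — Δm_l = -4 (E1 requires Δm_l = 0, ±1)
Total allowed: 4 of 9.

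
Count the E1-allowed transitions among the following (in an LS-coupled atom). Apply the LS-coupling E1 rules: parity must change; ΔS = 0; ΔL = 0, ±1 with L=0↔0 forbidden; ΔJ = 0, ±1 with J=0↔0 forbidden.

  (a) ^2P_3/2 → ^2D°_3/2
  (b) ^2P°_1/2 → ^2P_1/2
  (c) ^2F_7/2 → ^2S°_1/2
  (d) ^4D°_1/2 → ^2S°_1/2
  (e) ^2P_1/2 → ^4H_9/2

2

(a) allowed
(b) allowed
(c) forbidden (ΔL, ΔJ fail)
(d) forbidden (parity, ΔS, ΔL fail)
(e) forbidden (parity, ΔS, ΔL, ΔJ fail)
Total allowed: 2 of 5.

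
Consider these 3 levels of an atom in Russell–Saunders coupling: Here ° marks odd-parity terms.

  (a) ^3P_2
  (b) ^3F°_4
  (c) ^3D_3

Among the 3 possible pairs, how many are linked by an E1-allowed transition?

(a)–(b): forbidden (ΔL, ΔJ).
(a)–(c): forbidden (parity).
(b)–(c): allowed.
Allowed pairs: 1 of 3.

1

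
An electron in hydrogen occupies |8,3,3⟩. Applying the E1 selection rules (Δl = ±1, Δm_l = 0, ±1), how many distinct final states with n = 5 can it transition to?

4

E1 requires Δl = ±1, so l_f ∈ {2, 4}; with 0 ≤ l_f ≤ n_f−1 = 4, the allowed l_f values are {2, 4}.
For l_f = 2: m_f ∈ {m_i−1, m_i, m_i+1} ∩ [−2, 2] = {2} → 1 state.
For l_f = 4: m_f ∈ {m_i−1, m_i, m_i+1} ∩ [−4, 4] = {2, 3, 4} → 3 states.
Total: 4.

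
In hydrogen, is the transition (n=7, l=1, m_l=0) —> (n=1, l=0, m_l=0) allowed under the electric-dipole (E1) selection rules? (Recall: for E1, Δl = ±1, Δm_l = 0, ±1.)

Initial l = 1, final l = 0, so Δl = -1. E1 requires Δl = ±1: passes.
Δm_l = 0 − (0) = +0. E1 requires Δm_l = 0, ±1: passes.
All E1 selection rules are satisfied.

allowed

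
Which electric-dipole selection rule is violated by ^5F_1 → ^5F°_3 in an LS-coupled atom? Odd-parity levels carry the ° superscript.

Initial level: S=2, L=3, J=1, parity even. Final level: S=2, L=3, J=3, parity odd.
ΔS = 0: S: 2 → 2 — ✓.
Parity must change: even → odd — ✓.
ΔJ = 0, ±1 (not J=0↔0): J: 1 → 3, ΔJ = +2 — ✗.
ΔL = 0, ±1 (not L=0↔0): L: 3 → 3, ΔL = +0 — ✓.

the ΔJ = 0, ±1 rule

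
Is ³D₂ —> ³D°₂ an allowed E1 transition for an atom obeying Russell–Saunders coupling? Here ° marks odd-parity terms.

allowed

ΔL = 0, ±1 (not L=0↔0): L: 2 → 2, ΔL = +0 — ok.
ΔS = 0: S: 1 → 1 — ok.
ΔJ = 0, ±1 (not J=0↔0): J: 2 → 2, ΔJ = +0 — ok.
Parity must change: even → odd — ok.
All four E1 rules are satisfied.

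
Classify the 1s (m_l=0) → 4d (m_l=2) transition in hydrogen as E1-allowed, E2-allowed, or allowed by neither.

Δl = 2 − 0 = +2; l_i + l_f = 2.
Δm_l = +2.
E1 (Δl = ±1, |Δm_l| ≤ 1): not satisfied.
E2 (Δl = 0,±2, l_i+l_f ≥ 2, |Δm_l| ≤ 2): satisfied.

E2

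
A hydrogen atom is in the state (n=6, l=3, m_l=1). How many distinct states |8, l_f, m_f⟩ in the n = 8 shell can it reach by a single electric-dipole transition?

6

E1 requires Δl = ±1, so l_f ∈ {2, 4}; with 0 ≤ l_f ≤ n_f−1 = 7, the allowed l_f values are {2, 4}.
For l_f = 2: m_f ∈ {m_i−1, m_i, m_i+1} ∩ [−2, 2] = {0, 1, 2} → 3 states.
For l_f = 4: m_f ∈ {m_i−1, m_i, m_i+1} ∩ [−4, 4] = {0, 1, 2} → 3 states.
Total: 6.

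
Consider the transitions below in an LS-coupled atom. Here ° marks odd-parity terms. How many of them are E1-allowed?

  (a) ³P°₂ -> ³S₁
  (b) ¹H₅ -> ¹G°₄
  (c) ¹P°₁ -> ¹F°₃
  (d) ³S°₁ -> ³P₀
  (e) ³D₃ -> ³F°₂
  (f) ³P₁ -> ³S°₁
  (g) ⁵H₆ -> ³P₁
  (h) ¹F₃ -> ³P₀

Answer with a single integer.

5

(a) allowed
(b) allowed
(c) forbidden (parity, ΔL, ΔJ fail)
(d) allowed
(e) allowed
(f) allowed
(g) forbidden (parity, ΔS, ΔL, ΔJ fail)
(h) forbidden (parity, ΔS, ΔL, ΔJ fail)
Total allowed: 5 of 8.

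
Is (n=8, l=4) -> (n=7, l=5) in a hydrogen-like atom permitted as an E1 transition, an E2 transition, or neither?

E1

Δl = 5 − 4 = +1; l_i + l_f = 9.
E1 (Δl = ±1): satisfied.
E2 (Δl = 0,±2, l_i+l_f ≥ 2): not satisfied.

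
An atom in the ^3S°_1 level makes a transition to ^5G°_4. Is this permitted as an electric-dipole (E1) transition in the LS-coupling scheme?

Parity must change: odd → odd — violated.
ΔS = 0: S: 1 → 2 — violated.
ΔL = 0, ±1 (not L=0↔0): L: 0 → 4, ΔL = +4 — violated.
ΔJ = 0, ±1 (not J=0↔0): J: 1 → 4, ΔJ = +3 — violated.
Rule(s) violated: parity, ΔS, ΔL, ΔJ.

forbidden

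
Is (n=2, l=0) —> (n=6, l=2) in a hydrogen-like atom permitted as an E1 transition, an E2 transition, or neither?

Δl = 2 − 0 = +2; l_i + l_f = 2.
E1 (Δl = ±1): not satisfied.
E2 (Δl = 0,±2, l_i+l_f ≥ 2): satisfied.

E2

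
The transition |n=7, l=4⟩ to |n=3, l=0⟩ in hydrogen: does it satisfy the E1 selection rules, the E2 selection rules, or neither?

neither

Δl = 0 − 4 = -4; l_i + l_f = 4.
E1 (Δl = ±1): not satisfied.
E2 (Δl = 0,±2, l_i+l_f ≥ 2): not satisfied.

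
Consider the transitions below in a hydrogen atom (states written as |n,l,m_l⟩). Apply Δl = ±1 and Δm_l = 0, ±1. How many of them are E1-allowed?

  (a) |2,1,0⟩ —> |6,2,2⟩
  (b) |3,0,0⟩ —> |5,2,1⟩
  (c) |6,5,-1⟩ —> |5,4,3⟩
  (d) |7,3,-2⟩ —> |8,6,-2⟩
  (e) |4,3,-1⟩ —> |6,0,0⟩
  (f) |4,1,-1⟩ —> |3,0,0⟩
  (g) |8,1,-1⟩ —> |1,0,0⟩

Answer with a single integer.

2

(a) forbidden — Δm_l = +2 (E1 requires Δm_l = 0, ±1)
(b) forbidden — Δl = +2 (E1 requires Δl = ±1)
(c) forbidden — Δm_l = +4 (E1 requires Δm_l = 0, ±1)
(d) forbidden — Δl = +3 (E1 requires Δl = ±1)
(e) forbidden — Δl = -3 (E1 requires Δl = ±1)
(f) allowed
(g) allowed
Total allowed: 2 of 7.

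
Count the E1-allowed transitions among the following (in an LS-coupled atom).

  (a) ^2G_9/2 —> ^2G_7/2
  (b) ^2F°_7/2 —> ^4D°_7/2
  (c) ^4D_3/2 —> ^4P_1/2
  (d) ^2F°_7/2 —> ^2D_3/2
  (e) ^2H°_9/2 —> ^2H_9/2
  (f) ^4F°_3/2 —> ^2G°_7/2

(a) forbidden (parity fails)
(b) forbidden (parity, ΔS fail)
(c) forbidden (parity fails)
(d) forbidden (ΔJ fails)
(e) allowed
(f) forbidden (parity, ΔS, ΔJ fail)
Total allowed: 1 of 6.

1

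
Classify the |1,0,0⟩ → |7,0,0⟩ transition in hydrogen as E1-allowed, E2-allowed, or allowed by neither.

Δl = 0 − 0 = +0; l_i + l_f = 0.
Δm_l = +0.
E1 (Δl = ±1, |Δm_l| ≤ 1): not satisfied.
E2 (Δl = 0,±2, l_i+l_f ≥ 2, |Δm_l| ≤ 2): not satisfied.

neither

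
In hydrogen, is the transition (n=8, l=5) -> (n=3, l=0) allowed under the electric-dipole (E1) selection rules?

forbidden

l: 5 → 0 (Δl = -5). Δl = ±1 fails.
The transition is electric-dipole forbidden.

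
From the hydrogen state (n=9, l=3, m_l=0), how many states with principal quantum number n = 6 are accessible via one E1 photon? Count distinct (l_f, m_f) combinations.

6

E1 requires Δl = ±1, so l_f ∈ {2, 4}; with 0 ≤ l_f ≤ n_f−1 = 5, the allowed l_f values are {2, 4}.
For l_f = 2: m_f ∈ {m_i−1, m_i, m_i+1} ∩ [−2, 2] = {-1, 0, 1} → 3 states.
For l_f = 4: m_f ∈ {m_i−1, m_i, m_i+1} ∩ [−4, 4] = {-1, 0, 1} → 3 states.
Total: 6.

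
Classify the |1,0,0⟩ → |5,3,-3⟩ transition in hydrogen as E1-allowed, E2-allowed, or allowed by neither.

neither

Δl = 3 − 0 = +3; l_i + l_f = 3.
Δm_l = -3.
E1 (Δl = ±1, |Δm_l| ≤ 1): not satisfied.
E2 (Δl = 0,±2, l_i+l_f ≥ 2, |Δm_l| ≤ 2): not satisfied.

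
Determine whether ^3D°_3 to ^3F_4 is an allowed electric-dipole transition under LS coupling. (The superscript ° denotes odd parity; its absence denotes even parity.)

allowed

Reading off the term symbols: S 1→1, L 2→3, J 3→4, parity odd→even.
ΔS = 0: S: 1 → 1 — ✓.
Parity must change: odd → even — ✓.
ΔL = 0, ±1 (not L=0↔0): L: 2 → 3, ΔL = +1 — ✓.
ΔJ = 0, ±1 (not J=0↔0): J: 3 → 4, ΔJ = +1 — ✓.
All four E1 rules are satisfied.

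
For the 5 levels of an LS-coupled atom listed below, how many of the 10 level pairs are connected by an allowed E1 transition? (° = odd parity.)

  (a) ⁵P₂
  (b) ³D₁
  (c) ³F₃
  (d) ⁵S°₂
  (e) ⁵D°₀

(a)–(b): forbidden (parity, ΔS).
(a)–(c): forbidden (parity, ΔS, ΔL).
(a)–(d): allowed.
(a)–(e): forbidden (ΔJ).
(b)–(c): forbidden (parity, ΔJ).
(b)–(d): forbidden (ΔS, ΔL).
(b)–(e): forbidden (ΔS).
(c)–(d): forbidden (ΔS, ΔL).
(c)–(e): forbidden (ΔS, ΔJ).
(d)–(e): forbidden (parity, ΔL, ΔJ).
Allowed pairs: 1 of 10.

1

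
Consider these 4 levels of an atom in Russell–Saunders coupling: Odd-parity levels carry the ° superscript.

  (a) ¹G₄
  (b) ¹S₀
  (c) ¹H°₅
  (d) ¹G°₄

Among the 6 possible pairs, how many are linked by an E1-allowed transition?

2

(a)–(b): forbidden (parity, ΔL, ΔJ).
(a)–(c): allowed.
(a)–(d): allowed.
(b)–(c): forbidden (ΔL, ΔJ).
(b)–(d): forbidden (ΔL, ΔJ).
(c)–(d): forbidden (parity).
Allowed pairs: 2 of 6.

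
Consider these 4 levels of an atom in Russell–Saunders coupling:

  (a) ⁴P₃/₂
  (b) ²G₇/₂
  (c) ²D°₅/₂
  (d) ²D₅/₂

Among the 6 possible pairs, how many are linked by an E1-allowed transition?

1

(a)–(b): forbidden (parity, ΔS, ΔL, ΔJ).
(a)–(c): forbidden (ΔS).
(a)–(d): forbidden (parity, ΔS).
(b)–(c): forbidden (ΔL).
(b)–(d): forbidden (parity, ΔL).
(c)–(d): allowed.
Allowed pairs: 1 of 6.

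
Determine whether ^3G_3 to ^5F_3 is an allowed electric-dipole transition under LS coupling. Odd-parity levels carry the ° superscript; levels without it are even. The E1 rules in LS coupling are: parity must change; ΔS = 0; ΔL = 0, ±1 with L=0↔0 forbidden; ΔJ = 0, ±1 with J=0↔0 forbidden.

Initial level: S=1, L=4, J=3, parity even. Final level: S=2, L=3, J=3, parity even.
Parity must change: even → even — fails.
ΔS = 0: S: 1 → 2 — fails.
ΔJ = 0, ±1 (not J=0↔0): J: 3 → 3, ΔJ = +0 — ok.
ΔL = 0, ±1 (not L=0↔0): L: 4 → 3, ΔL = -1 — ok.
Rule(s) violated: parity, ΔS.

forbidden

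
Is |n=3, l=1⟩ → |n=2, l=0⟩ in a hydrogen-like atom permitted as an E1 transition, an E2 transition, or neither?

E1

Δl = 0 − 1 = -1; l_i + l_f = 1.
E1 (Δl = ±1): satisfied.
E2 (Δl = 0,±2, l_i+l_f ≥ 2): not satisfied.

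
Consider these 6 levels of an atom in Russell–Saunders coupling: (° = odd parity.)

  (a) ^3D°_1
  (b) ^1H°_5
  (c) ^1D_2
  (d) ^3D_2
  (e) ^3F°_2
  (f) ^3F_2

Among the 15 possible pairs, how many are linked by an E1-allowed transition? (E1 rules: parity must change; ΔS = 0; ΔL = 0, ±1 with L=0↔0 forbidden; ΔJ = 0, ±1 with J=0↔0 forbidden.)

4

(a)–(b): forbidden (parity, ΔS, ΔL, ΔJ).
(a)–(c): forbidden (ΔS).
(a)–(d): allowed.
(a)–(e): forbidden (parity).
(a)–(f): allowed.
(b)–(c): forbidden (ΔL, ΔJ).
(b)–(d): forbidden (ΔS, ΔL, ΔJ).
(b)–(e): forbidden (parity, ΔS, ΔL, ΔJ).
(b)–(f): forbidden (ΔS, ΔL, ΔJ).
(c)–(d): forbidden (parity, ΔS).
(c)–(e): forbidden (ΔS).
(c)–(f): forbidden (parity, ΔS).
(d)–(e): allowed.
(d)–(f): forbidden (parity).
(e)–(f): allowed.
Allowed pairs: 4 of 15.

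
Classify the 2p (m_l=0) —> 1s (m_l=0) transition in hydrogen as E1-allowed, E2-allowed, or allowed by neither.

Δl = 0 − 1 = -1; l_i + l_f = 1.
Δm_l = +0.
E1 (Δl = ±1, |Δm_l| ≤ 1): satisfied.
E2 (Δl = 0,±2, l_i+l_f ≥ 2, |Δm_l| ≤ 2): not satisfied.

E1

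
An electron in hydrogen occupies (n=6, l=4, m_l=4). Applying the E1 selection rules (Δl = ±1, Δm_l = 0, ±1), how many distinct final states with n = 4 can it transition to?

E1 requires Δl = ±1, so l_f ∈ {3, 5}; with 0 ≤ l_f ≤ n_f−1 = 3, the allowed l_f values are {3}.
For l_f = 3: m_f ∈ {m_i−1, m_i, m_i+1} ∩ [−3, 3] = {3} → 1 state.
Total: 1.

1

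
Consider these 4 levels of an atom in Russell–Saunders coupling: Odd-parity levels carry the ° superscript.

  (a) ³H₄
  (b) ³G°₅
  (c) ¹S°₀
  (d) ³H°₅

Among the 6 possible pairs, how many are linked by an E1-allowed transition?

2

(a)–(b): allowed.
(a)–(c): forbidden (ΔS, ΔL, ΔJ).
(a)–(d): allowed.
(b)–(c): forbidden (parity, ΔS, ΔL, ΔJ).
(b)–(d): forbidden (parity).
(c)–(d): forbidden (parity, ΔS, ΔL, ΔJ).
Allowed pairs: 2 of 6.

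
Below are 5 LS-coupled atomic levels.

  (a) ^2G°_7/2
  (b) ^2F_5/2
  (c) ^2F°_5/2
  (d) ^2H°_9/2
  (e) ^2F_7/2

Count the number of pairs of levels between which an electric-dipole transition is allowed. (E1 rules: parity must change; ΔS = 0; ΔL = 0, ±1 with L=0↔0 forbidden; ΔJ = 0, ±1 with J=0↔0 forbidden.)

4

(a)–(b): allowed.
(a)–(c): forbidden (parity).
(a)–(d): forbidden (parity).
(a)–(e): allowed.
(b)–(c): allowed.
(b)–(d): forbidden (ΔL, ΔJ).
(b)–(e): forbidden (parity).
(c)–(d): forbidden (parity, ΔL, ΔJ).
(c)–(e): allowed.
(d)–(e): forbidden (ΔL).
Allowed pairs: 4 of 10.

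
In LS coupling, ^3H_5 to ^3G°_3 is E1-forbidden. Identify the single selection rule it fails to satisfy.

Parity must change: even → odd — satisfied.
ΔS = 0: S: 1 → 1 — satisfied.
ΔL = 0, ±1 (not L=0↔0): L: 5 → 4, ΔL = -1 — satisfied.
ΔJ = 0, ±1 (not J=0↔0): J: 5 → 3, ΔJ = -2 — violated.

the ΔJ = 0, ±1 rule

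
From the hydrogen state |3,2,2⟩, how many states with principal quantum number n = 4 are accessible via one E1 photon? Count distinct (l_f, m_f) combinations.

E1 requires Δl = ±1, so l_f ∈ {1, 3}; with 0 ≤ l_f ≤ n_f−1 = 3, the allowed l_f values are {1, 3}.
For l_f = 1: m_f ∈ {m_i−1, m_i, m_i+1} ∩ [−1, 1] = {1} → 1 state.
For l_f = 3: m_f ∈ {m_i−1, m_i, m_i+1} ∩ [−3, 3] = {1, 2, 3} → 3 states.
Total: 4.

4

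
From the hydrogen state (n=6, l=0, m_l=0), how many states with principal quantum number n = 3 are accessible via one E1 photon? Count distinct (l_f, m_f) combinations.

E1 requires Δl = ±1, so l_f ∈ {-1, 1}; with 0 ≤ l_f ≤ n_f−1 = 2, the allowed l_f values are {1}.
For l_f = 1: m_f ∈ {m_i−1, m_i, m_i+1} ∩ [−1, 1] = {-1, 0, 1} → 3 states.
Total: 3.

3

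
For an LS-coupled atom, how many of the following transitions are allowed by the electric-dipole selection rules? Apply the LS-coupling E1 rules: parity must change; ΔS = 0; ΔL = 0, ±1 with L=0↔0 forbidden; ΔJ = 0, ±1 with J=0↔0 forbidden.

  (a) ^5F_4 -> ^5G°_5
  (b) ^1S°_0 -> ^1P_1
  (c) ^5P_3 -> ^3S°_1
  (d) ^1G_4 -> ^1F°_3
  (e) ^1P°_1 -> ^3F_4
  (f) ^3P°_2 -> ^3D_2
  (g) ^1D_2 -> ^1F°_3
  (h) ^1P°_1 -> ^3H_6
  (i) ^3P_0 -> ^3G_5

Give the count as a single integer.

5

(a) allowed
(b) allowed
(c) forbidden (ΔS, ΔJ fail)
(d) allowed
(e) forbidden (ΔS, ΔL, ΔJ fail)
(f) allowed
(g) allowed
(h) forbidden (ΔS, ΔL, ΔJ fail)
(i) forbidden (parity, ΔL, ΔJ fail)
Total allowed: 5 of 9.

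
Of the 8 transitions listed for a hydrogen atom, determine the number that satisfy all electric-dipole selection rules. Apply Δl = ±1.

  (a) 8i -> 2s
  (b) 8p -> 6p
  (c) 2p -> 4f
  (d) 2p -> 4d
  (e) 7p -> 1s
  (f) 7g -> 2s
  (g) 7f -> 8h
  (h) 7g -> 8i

(a) forbidden — Δl = -6 (E1 requires Δl = ±1)
(b) forbidden — Δl = +0 (E1 requires Δl = ±1)
(c) forbidden — Δl = +2 (E1 requires Δl = ±1)
(d) allowed
(e) allowed
(f) forbidden — Δl = -4 (E1 requires Δl = ±1)
(g) forbidden — Δl = +2 (E1 requires Δl = ±1)
(h) forbidden — Δl = +2 (E1 requires Δl = ±1)
Total allowed: 2 of 8.

2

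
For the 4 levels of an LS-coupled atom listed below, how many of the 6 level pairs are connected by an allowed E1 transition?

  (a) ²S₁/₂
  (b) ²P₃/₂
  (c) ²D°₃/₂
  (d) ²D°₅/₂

2

(a)–(b): forbidden (parity).
(a)–(c): forbidden (ΔL).
(a)–(d): forbidden (ΔL, ΔJ).
(b)–(c): allowed.
(b)–(d): allowed.
(c)–(d): forbidden (parity).
Allowed pairs: 2 of 6.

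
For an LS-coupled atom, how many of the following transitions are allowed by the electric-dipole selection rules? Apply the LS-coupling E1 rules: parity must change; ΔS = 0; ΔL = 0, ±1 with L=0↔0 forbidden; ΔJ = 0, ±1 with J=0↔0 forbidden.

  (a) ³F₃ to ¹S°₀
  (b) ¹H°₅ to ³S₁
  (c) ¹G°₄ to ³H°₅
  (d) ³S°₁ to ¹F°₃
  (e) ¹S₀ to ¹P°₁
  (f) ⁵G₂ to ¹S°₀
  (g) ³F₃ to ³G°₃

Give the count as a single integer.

(a) forbidden (ΔS, ΔL, ΔJ fail)
(b) forbidden (ΔS, ΔL, ΔJ fail)
(c) forbidden (parity, ΔS fail)
(d) forbidden (parity, ΔS, ΔL, ΔJ fail)
(e) allowed
(f) forbidden (ΔS, ΔL, ΔJ fail)
(g) allowed
Total allowed: 2 of 7.

2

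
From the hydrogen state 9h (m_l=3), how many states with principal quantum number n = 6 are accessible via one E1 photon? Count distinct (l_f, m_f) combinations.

E1 requires Δl = ±1, so l_f ∈ {4, 6}; with 0 ≤ l_f ≤ n_f−1 = 5, the allowed l_f values are {4}.
For l_f = 4: m_f ∈ {m_i−1, m_i, m_i+1} ∩ [−4, 4] = {2, 3, 4} → 3 states.
Total: 3.

3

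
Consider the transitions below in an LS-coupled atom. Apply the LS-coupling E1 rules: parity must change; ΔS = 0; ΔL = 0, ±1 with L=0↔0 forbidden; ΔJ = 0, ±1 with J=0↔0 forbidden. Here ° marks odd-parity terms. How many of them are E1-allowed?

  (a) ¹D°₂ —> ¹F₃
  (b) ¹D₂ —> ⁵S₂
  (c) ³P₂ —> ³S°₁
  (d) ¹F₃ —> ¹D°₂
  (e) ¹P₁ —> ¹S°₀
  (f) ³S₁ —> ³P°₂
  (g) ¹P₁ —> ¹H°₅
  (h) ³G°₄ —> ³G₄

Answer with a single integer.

(a) allowed
(b) forbidden (parity, ΔS, ΔL fail)
(c) allowed
(d) allowed
(e) allowed
(f) allowed
(g) forbidden (ΔL, ΔJ fail)
(h) allowed
Total allowed: 6 of 8.

6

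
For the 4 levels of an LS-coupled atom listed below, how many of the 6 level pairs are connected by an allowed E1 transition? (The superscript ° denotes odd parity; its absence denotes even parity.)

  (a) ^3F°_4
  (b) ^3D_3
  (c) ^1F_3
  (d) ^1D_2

1

(a)–(b): allowed.
(a)–(c): forbidden (ΔS).
(a)–(d): forbidden (ΔS, ΔJ).
(b)–(c): forbidden (parity, ΔS).
(b)–(d): forbidden (parity, ΔS).
(c)–(d): forbidden (parity).
Allowed pairs: 1 of 6.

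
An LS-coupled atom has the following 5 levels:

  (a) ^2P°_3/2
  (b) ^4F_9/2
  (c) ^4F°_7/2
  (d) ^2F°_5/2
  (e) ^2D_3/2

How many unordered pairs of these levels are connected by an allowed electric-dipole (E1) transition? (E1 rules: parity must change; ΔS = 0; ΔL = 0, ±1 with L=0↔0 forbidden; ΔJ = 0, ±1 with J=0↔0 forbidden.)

(a)–(b): forbidden (ΔS, ΔL, ΔJ).
(a)–(c): forbidden (parity, ΔS, ΔL, ΔJ).
(a)–(d): forbidden (parity, ΔL).
(a)–(e): allowed.
(b)–(c): allowed.
(b)–(d): forbidden (ΔS, ΔJ).
(b)–(e): forbidden (parity, ΔS, ΔJ).
(c)–(d): forbidden (parity, ΔS).
(c)–(e): forbidden (ΔS, ΔJ).
(d)–(e): allowed.
Allowed pairs: 3 of 10.

3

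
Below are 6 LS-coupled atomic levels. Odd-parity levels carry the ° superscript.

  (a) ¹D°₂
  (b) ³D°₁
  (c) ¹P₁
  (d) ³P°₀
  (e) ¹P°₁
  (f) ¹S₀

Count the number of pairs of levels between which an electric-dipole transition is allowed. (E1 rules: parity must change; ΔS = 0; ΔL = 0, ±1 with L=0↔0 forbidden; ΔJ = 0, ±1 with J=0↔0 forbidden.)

(a)–(b): forbidden (parity, ΔS).
(a)–(c): allowed.
(a)–(d): forbidden (parity, ΔS, ΔJ).
(a)–(e): forbidden (parity).
(a)–(f): forbidden (ΔL, ΔJ).
(b)–(c): forbidden (ΔS).
(b)–(d): forbidden (parity).
(b)–(e): forbidden (parity, ΔS).
(b)–(f): forbidden (ΔS, ΔL).
(c)–(d): forbidden (ΔS).
(c)–(e): allowed.
(c)–(f): forbidden (parity).
(d)–(e): forbidden (parity, ΔS).
(d)–(f): forbidden (ΔS, ΔJ).
(e)–(f): allowed.
Allowed pairs: 3 of 15.

3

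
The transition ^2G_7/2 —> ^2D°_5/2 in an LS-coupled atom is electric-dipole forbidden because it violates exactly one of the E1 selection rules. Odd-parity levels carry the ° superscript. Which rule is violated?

ΔS = 0: S: 1/2 → 1/2 — ✓.
ΔJ = 0, ±1 (not J=0↔0): J: 7/2 → 5/2, ΔJ = -1 — ✓.
Parity must change: even → odd — ✓.
ΔL = 0, ±1 (not L=0↔0): L: 4 → 2, ΔL = -2 — ✗.

the ΔL = 0, ±1 rule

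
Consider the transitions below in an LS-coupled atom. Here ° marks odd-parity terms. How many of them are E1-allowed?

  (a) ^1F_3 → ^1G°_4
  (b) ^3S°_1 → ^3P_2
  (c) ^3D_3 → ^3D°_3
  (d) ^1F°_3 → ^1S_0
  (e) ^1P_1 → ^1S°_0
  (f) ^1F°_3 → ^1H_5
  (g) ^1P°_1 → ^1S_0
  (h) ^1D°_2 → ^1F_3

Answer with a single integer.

(a) allowed
(b) allowed
(c) allowed
(d) forbidden (ΔL, ΔJ fail)
(e) allowed
(f) forbidden (ΔL, ΔJ fail)
(g) allowed
(h) allowed
Total allowed: 6 of 8.

6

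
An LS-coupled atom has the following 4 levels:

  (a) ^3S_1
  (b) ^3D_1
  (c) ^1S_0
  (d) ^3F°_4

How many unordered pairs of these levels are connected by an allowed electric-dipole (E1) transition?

(a)–(b): forbidden (parity, ΔL).
(a)–(c): forbidden (parity, ΔS, ΔL).
(a)–(d): forbidden (ΔL, ΔJ).
(b)–(c): forbidden (parity, ΔS, ΔL).
(b)–(d): forbidden (ΔJ).
(c)–(d): forbidden (ΔS, ΔL, ΔJ).
Allowed pairs: 0 of 6.

0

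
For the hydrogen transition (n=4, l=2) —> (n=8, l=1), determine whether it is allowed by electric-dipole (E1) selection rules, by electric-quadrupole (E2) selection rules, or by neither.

Δl = 1 − 2 = -1; l_i + l_f = 3.
E1 (Δl = ±1): satisfied.
E2 (Δl = 0,±2, l_i+l_f ≥ 2): not satisfied.

E1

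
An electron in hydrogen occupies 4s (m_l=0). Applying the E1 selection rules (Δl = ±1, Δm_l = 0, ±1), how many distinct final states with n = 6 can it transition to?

3

E1 requires Δl = ±1, so l_f ∈ {-1, 1}; with 0 ≤ l_f ≤ n_f−1 = 5, the allowed l_f values are {1}.
For l_f = 1: m_f ∈ {m_i−1, m_i, m_i+1} ∩ [−1, 1] = {-1, 0, 1} → 3 states.
Total: 3.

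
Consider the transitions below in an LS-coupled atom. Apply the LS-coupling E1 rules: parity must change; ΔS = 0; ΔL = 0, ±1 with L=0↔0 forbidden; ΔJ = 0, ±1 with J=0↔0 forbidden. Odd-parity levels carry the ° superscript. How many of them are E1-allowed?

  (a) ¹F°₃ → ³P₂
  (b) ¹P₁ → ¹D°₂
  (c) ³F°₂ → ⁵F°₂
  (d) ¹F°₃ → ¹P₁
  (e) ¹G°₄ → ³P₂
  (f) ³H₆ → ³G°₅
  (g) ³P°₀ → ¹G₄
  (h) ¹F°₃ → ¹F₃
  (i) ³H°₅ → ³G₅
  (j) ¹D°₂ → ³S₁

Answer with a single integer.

4

(a) forbidden (ΔS, ΔL fail)
(b) allowed
(c) forbidden (parity, ΔS fail)
(d) forbidden (ΔL, ΔJ fail)
(e) forbidden (ΔS, ΔL, ΔJ fail)
(f) allowed
(g) forbidden (ΔS, ΔL, ΔJ fail)
(h) allowed
(i) allowed
(j) forbidden (ΔS, ΔL fail)
Total allowed: 4 of 10.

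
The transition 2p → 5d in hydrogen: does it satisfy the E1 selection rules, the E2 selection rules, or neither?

E1

Δl = 2 − 1 = +1; l_i + l_f = 3.
E1 (Δl = ±1): satisfied.
E2 (Δl = 0,±2, l_i+l_f ≥ 2): not satisfied.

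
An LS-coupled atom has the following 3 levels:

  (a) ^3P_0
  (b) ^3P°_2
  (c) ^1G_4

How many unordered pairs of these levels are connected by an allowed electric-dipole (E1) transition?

(a)–(b): forbidden (ΔJ).
(a)–(c): forbidden (parity, ΔS, ΔL, ΔJ).
(b)–(c): forbidden (ΔS, ΔL, ΔJ).
Allowed pairs: 0 of 3.

0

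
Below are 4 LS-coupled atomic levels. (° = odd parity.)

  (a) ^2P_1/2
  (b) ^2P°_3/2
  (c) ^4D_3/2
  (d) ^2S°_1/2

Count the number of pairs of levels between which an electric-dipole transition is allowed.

2

(a)–(b): allowed.
(a)–(c): forbidden (parity, ΔS).
(a)–(d): allowed.
(b)–(c): forbidden (ΔS).
(b)–(d): forbidden (parity).
(c)–(d): forbidden (ΔS, ΔL).
Allowed pairs: 2 of 6.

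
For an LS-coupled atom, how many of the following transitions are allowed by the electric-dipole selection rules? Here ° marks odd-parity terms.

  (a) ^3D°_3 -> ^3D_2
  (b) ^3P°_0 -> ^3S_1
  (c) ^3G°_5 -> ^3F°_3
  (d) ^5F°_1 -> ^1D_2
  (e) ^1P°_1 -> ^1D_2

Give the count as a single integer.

3

(a) allowed
(b) allowed
(c) forbidden (parity, ΔJ fail)
(d) forbidden (ΔS fails)
(e) allowed
Total allowed: 3 of 5.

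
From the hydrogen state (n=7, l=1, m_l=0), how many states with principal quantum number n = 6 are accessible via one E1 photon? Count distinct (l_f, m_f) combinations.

4

E1 requires Δl = ±1, so l_f ∈ {0, 2}; with 0 ≤ l_f ≤ n_f−1 = 5, the allowed l_f values are {0, 2}.
For l_f = 0: m_f ∈ {m_i−1, m_i, m_i+1} ∩ [−0, 0] = {0} → 1 state.
For l_f = 2: m_f ∈ {m_i−1, m_i, m_i+1} ∩ [−2, 2] = {-1, 0, 1} → 3 states.
Total: 4.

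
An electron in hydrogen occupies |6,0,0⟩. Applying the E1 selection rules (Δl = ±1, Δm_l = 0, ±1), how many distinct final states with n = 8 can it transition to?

E1 requires Δl = ±1, so l_f ∈ {-1, 1}; with 0 ≤ l_f ≤ n_f−1 = 7, the allowed l_f values are {1}.
For l_f = 1: m_f ∈ {m_i−1, m_i, m_i+1} ∩ [−1, 1] = {-1, 0, 1} → 3 states.
Total: 3.

3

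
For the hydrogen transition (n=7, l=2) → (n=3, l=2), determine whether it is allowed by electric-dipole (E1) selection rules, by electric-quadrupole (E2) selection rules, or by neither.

Δl = 2 − 2 = +0; l_i + l_f = 4.
E1 (Δl = ±1): not satisfied.
E2 (Δl = 0,±2, l_i+l_f ≥ 2): satisfied.

E2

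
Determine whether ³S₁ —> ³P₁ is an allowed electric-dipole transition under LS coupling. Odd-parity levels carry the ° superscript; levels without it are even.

Initial level: S=1, L=0, J=1, parity even. Final level: S=1, L=1, J=1, parity even.
ΔL = 0, ±1 (not L=0↔0): L: 0 → 1, ΔL = +1 — satisfied.
Parity must change: even → even — violated.
ΔJ = 0, ±1 (not J=0↔0): J: 1 → 1, ΔJ = +0 — satisfied.
ΔS = 0: S: 1 → 1 — satisfied.
Rule(s) violated: parity.

forbidden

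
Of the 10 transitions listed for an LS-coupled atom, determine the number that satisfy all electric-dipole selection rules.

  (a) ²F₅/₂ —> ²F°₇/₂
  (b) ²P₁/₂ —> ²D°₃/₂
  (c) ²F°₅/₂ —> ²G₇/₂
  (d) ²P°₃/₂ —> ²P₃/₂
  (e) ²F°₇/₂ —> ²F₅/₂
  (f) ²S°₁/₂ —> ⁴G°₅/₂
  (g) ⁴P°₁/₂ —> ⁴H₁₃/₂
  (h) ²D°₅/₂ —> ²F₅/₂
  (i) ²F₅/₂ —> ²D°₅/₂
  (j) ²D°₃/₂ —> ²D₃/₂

(a) allowed
(b) allowed
(c) allowed
(d) allowed
(e) allowed
(f) forbidden (parity, ΔS, ΔL, ΔJ fail)
(g) forbidden (ΔL, ΔJ fail)
(h) allowed
(i) allowed
(j) allowed
Total allowed: 8 of 10.

8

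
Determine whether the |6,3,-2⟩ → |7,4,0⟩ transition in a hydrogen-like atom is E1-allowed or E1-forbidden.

l: 3 → 4 (Δl = +1). Δl = ±1 satisfied.
Δm_l = 0 − (-2) = +2. E1 requires Δm_l = 0, ±1: violated.
The transition is electric-dipole forbidden.

forbidden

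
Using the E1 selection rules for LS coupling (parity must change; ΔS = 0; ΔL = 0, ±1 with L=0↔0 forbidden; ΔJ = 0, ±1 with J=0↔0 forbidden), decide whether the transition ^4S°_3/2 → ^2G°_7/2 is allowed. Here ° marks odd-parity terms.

Parity must change: odd → odd — ✗.
ΔL = 0, ±1 (not L=0↔0): L: 0 → 4, ΔL = +4 — ✗.
ΔJ = 0, ±1 (not J=0↔0): J: 3/2 → 7/2, ΔJ = +2 — ✗.
ΔS = 0: S: 3/2 → 1/2 — ✗.
Rule(s) violated: parity, ΔS, ΔL, ΔJ.

forbidden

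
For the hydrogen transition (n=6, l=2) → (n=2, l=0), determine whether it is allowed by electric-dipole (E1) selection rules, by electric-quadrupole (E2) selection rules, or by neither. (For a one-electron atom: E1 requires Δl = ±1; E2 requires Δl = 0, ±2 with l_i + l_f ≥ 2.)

Δl = 0 − 2 = -2; l_i + l_f = 2.
E1 (Δl = ±1): not satisfied.
E2 (Δl = 0,±2, l_i+l_f ≥ 2): satisfied.

E2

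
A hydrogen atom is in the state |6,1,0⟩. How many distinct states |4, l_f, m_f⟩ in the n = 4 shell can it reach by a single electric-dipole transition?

E1 requires Δl = ±1, so l_f ∈ {0, 2}; with 0 ≤ l_f ≤ n_f−1 = 3, the allowed l_f values are {0, 2}.
For l_f = 0: m_f ∈ {m_i−1, m_i, m_i+1} ∩ [−0, 0] = {0} → 1 state.
For l_f = 2: m_f ∈ {m_i−1, m_i, m_i+1} ∩ [−2, 2] = {-1, 0, 1} → 3 states.
Total: 4.

4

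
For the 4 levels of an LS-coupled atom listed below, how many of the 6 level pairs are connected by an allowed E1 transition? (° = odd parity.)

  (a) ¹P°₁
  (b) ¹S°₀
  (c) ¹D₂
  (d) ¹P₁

3

(a)–(b): forbidden (parity).
(a)–(c): allowed.
(a)–(d): allowed.
(b)–(c): forbidden (ΔL, ΔJ).
(b)–(d): allowed.
(c)–(d): forbidden (parity).
Allowed pairs: 3 of 6.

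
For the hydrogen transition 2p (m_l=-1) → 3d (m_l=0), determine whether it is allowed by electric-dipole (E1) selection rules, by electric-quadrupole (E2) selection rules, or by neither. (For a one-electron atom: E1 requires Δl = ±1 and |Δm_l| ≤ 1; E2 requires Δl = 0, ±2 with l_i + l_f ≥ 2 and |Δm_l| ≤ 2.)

Δl = 2 − 1 = +1; l_i + l_f = 3.
Δm_l = +1.
E1 (Δl = ±1, |Δm_l| ≤ 1): satisfied.
E2 (Δl = 0,±2, l_i+l_f ≥ 2, |Δm_l| ≤ 2): not satisfied.

E1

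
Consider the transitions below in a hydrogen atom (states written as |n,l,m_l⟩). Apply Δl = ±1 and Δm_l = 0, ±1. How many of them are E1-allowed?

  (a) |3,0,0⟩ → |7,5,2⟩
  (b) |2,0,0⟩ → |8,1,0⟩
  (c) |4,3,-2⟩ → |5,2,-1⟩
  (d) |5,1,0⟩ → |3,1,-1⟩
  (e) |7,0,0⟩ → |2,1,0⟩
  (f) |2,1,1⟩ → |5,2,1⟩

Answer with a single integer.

(a) forbidden — Δl = +5 (E1 requires Δl = ±1); Δm_l = +2 (E1 requires Δm_l = 0, ±1)
(b) allowed
(c) allowed
(d) forbidden — Δl = +0 (E1 requires Δl = ±1)
(e) allowed
(f) allowed
Total allowed: 4 of 6.

4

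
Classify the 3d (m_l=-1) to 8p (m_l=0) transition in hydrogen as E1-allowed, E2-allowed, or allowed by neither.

E1

Δl = 1 − 2 = -1; l_i + l_f = 3.
Δm_l = +1.
E1 (Δl = ±1, |Δm_l| ≤ 1): satisfied.
E2 (Δl = 0,±2, l_i+l_f ≥ 2, |Δm_l| ≤ 2): not satisfied.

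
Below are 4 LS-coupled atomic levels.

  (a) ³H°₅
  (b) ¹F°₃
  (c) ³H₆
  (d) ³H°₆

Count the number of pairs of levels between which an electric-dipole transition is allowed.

2

(a)–(b): forbidden (parity, ΔS, ΔL, ΔJ).
(a)–(c): allowed.
(a)–(d): forbidden (parity).
(b)–(c): forbidden (ΔS, ΔL, ΔJ).
(b)–(d): forbidden (parity, ΔS, ΔL, ΔJ).
(c)–(d): allowed.
Allowed pairs: 2 of 6.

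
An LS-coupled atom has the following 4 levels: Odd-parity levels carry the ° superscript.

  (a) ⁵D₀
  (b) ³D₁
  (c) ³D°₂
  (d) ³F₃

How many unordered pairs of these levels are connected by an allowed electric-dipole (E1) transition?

2

(a)–(b): forbidden (parity, ΔS).
(a)–(c): forbidden (ΔS, ΔJ).
(a)–(d): forbidden (parity, ΔS, ΔJ).
(b)–(c): allowed.
(b)–(d): forbidden (parity, ΔJ).
(c)–(d): allowed.
Allowed pairs: 2 of 6.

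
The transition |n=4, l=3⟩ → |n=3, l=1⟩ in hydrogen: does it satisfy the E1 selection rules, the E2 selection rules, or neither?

Δl = 1 − 3 = -2; l_i + l_f = 4.
E1 (Δl = ±1): not satisfied.
E2 (Δl = 0,±2, l_i+l_f ≥ 2): satisfied.

E2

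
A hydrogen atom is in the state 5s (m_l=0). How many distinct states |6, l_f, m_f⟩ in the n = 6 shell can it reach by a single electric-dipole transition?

3

E1 requires Δl = ±1, so l_f ∈ {-1, 1}; with 0 ≤ l_f ≤ n_f−1 = 5, the allowed l_f values are {1}.
For l_f = 1: m_f ∈ {m_i−1, m_i, m_i+1} ∩ [−1, 1] = {-1, 0, 1} → 3 states.
Total: 3.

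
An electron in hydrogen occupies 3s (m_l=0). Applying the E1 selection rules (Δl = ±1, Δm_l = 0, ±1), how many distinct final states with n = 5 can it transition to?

E1 requires Δl = ±1, so l_f ∈ {-1, 1}; with 0 ≤ l_f ≤ n_f−1 = 4, the allowed l_f values are {1}.
For l_f = 1: m_f ∈ {m_i−1, m_i, m_i+1} ∩ [−1, 1] = {-1, 0, 1} → 3 states.
Total: 3.

3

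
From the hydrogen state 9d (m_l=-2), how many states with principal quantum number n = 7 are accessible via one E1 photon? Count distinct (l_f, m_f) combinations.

E1 requires Δl = ±1, so l_f ∈ {1, 3}; with 0 ≤ l_f ≤ n_f−1 = 6, the allowed l_f values are {1, 3}.
For l_f = 1: m_f ∈ {m_i−1, m_i, m_i+1} ∩ [−1, 1] = {-1} → 1 state.
For l_f = 3: m_f ∈ {m_i−1, m_i, m_i+1} ∩ [−3, 3] = {-3, -2, -1} → 3 states.
Total: 4.

4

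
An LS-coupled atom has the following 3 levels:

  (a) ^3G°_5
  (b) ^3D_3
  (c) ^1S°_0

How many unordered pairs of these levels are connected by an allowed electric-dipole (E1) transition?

0

(a)–(b): forbidden (ΔL, ΔJ).
(a)–(c): forbidden (parity, ΔS, ΔL, ΔJ).
(b)–(c): forbidden (ΔS, ΔL, ΔJ).
Allowed pairs: 0 of 3.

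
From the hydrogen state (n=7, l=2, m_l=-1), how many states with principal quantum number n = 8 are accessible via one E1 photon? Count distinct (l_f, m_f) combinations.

E1 requires Δl = ±1, so l_f ∈ {1, 3}; with 0 ≤ l_f ≤ n_f−1 = 7, the allowed l_f values are {1, 3}.
For l_f = 1: m_f ∈ {m_i−1, m_i, m_i+1} ∩ [−1, 1] = {-1, 0} → 2 states.
For l_f = 3: m_f ∈ {m_i−1, m_i, m_i+1} ∩ [−3, 3] = {-2, -1, 0} → 3 states.
Total: 5.

5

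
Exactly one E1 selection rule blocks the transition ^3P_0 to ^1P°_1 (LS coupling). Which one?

Reading off the term symbols: S 1→0, L 1→1, J 0→1, parity even→odd.
Parity must change: even → odd — ok.
ΔS = 0: S: 1 → 0 — fails.
ΔL = 0, ±1 (not L=0↔0): L: 1 → 1, ΔL = +0 — ok.
ΔJ = 0, ±1 (not J=0↔0): J: 0 → 1, ΔJ = +1 — ok.

the ΔS = 0 rule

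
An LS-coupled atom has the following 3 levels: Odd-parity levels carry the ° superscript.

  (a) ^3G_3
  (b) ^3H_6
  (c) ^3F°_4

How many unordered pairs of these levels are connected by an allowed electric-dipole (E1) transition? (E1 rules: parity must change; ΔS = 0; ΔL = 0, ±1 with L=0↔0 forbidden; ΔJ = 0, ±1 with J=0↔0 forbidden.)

(a)–(b): forbidden (parity, ΔJ).
(a)–(c): allowed.
(b)–(c): forbidden (ΔL, ΔJ).
Allowed pairs: 1 of 3.

1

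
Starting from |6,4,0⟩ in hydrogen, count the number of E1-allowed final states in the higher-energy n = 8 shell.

6

E1 requires Δl = ±1, so l_f ∈ {3, 5}; with 0 ≤ l_f ≤ n_f−1 = 7, the allowed l_f values are {3, 5}.
For l_f = 3: m_f ∈ {m_i−1, m_i, m_i+1} ∩ [−3, 3] = {-1, 0, 1} → 3 states.
For l_f = 5: m_f ∈ {m_i−1, m_i, m_i+1} ∩ [−5, 5] = {-1, 0, 1} → 3 states.
Total: 6.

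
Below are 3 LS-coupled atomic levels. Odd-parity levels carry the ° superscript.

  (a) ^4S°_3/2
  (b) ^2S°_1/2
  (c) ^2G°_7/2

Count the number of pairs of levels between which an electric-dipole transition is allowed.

(a)–(b): forbidden (parity, ΔS, ΔL).
(a)–(c): forbidden (parity, ΔS, ΔL, ΔJ).
(b)–(c): forbidden (parity, ΔL, ΔJ).
Allowed pairs: 0 of 3.

0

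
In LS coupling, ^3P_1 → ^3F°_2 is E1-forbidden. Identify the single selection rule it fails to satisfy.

Initial level: S=1, L=1, J=1, parity even. Final level: S=1, L=3, J=2, parity odd.
Parity must change: even → odd — ok.
ΔS = 0: S: 1 → 1 — ok.
ΔL = 0, ±1 (not L=0↔0): L: 1 → 3, ΔL = +2 — fails.
ΔJ = 0, ±1 (not J=0↔0): J: 1 → 2, ΔJ = +1 — ok.

the ΔL = 0, ±1 rule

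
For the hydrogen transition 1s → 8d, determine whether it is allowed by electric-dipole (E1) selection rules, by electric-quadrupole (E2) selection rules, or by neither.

E2

Δl = 2 − 0 = +2; l_i + l_f = 2.
E1 (Δl = ±1): not satisfied.
E2 (Δl = 0,±2, l_i+l_f ≥ 2): satisfied.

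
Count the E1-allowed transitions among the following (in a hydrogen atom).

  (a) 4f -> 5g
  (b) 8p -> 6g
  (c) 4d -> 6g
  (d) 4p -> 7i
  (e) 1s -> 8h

1

(a) allowed
(b) forbidden — Δl = +3 (E1 requires Δl = ±1)
(c) forbidden — Δl = +2 (E1 requires Δl = ±1)
(d) forbidden — Δl = +5 (E1 requires Δl = ±1)
(e) forbidden — Δl = +5 (E1 requires Δl = ±1)
Total allowed: 1 of 5.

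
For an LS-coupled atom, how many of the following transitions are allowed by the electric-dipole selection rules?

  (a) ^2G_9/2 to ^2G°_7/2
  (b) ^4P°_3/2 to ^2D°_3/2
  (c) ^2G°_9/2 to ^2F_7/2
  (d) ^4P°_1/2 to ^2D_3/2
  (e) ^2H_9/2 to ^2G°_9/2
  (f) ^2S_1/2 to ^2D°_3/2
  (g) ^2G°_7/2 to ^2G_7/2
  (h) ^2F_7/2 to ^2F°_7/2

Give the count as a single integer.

5

(a) allowed
(b) forbidden (parity, ΔS fail)
(c) allowed
(d) forbidden (ΔS fails)
(e) allowed
(f) forbidden (ΔL fails)
(g) allowed
(h) allowed
Total allowed: 5 of 8.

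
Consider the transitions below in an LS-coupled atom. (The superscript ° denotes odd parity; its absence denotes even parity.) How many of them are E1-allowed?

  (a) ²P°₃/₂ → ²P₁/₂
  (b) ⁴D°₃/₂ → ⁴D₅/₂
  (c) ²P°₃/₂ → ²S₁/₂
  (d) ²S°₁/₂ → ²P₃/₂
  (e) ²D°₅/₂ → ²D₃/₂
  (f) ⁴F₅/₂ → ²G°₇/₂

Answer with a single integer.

(a) allowed
(b) allowed
(c) allowed
(d) allowed
(e) allowed
(f) forbidden (ΔS fails)
Total allowed: 5 of 6.

5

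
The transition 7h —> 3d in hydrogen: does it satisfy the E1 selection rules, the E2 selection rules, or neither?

neither

Δl = 2 − 5 = -3; l_i + l_f = 7.
E1 (Δl = ±1): not satisfied.
E2 (Δl = 0,±2, l_i+l_f ≥ 2): not satisfied.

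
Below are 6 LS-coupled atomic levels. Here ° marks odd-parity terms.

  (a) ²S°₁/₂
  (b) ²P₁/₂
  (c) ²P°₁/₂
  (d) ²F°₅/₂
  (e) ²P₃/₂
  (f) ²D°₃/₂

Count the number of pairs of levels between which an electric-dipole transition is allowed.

6

(a)–(b): allowed.
(a)–(c): forbidden (parity).
(a)–(d): forbidden (parity, ΔL, ΔJ).
(a)–(e): allowed.
(a)–(f): forbidden (parity, ΔL).
(b)–(c): allowed.
(b)–(d): forbidden (ΔL, ΔJ).
(b)–(e): forbidden (parity).
(b)–(f): allowed.
(c)–(d): forbidden (parity, ΔL, ΔJ).
(c)–(e): allowed.
(c)–(f): forbidden (parity).
(d)–(e): forbidden (ΔL).
(d)–(f): forbidden (parity).
(e)–(f): allowed.
Allowed pairs: 6 of 15.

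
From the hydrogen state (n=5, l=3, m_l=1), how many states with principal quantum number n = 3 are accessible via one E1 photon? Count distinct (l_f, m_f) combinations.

E1 requires Δl = ±1, so l_f ∈ {2, 4}; with 0 ≤ l_f ≤ n_f−1 = 2, the allowed l_f values are {2}.
For l_f = 2: m_f ∈ {m_i−1, m_i, m_i+1} ∩ [−2, 2] = {0, 1, 2} → 3 states.
Total: 3.

3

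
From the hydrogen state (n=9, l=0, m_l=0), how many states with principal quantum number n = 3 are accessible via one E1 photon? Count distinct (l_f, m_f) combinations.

3

E1 requires Δl = ±1, so l_f ∈ {-1, 1}; with 0 ≤ l_f ≤ n_f−1 = 2, the allowed l_f values are {1}.
For l_f = 1: m_f ∈ {m_i−1, m_i, m_i+1} ∩ [−1, 1] = {-1, 0, 1} → 3 states.
Total: 3.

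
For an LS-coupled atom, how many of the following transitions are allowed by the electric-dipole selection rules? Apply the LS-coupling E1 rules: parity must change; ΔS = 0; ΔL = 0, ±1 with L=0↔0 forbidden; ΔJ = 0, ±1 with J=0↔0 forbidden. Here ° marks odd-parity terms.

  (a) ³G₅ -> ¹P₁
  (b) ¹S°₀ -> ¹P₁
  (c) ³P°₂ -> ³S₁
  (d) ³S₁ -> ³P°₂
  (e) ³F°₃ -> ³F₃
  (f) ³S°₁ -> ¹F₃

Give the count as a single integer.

4

(a) forbidden (parity, ΔS, ΔL, ΔJ fail)
(b) allowed
(c) allowed
(d) allowed
(e) allowed
(f) forbidden (ΔS, ΔL, ΔJ fail)
Total allowed: 4 of 6.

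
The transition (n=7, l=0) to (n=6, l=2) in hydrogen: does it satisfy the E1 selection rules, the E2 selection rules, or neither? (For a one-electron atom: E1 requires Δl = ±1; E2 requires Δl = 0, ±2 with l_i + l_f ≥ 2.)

Δl = 2 − 0 = +2; l_i + l_f = 2.
E1 (Δl = ±1): not satisfied.
E2 (Δl = 0,±2, l_i+l_f ≥ 2): satisfied.

E2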